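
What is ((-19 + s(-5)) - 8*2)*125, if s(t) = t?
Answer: -5000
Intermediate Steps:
((-19 + s(-5)) - 8*2)*125 = ((-19 - 5) - 8*2)*125 = (-24 - 16)*125 = -40*125 = -5000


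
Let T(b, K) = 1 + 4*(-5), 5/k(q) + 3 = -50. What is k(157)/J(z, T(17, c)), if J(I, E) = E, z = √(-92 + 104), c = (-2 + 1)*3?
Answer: 5/1007 ≈ 0.0049652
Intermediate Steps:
k(q) = -5/53 (k(q) = 5/(-3 - 50) = 5/(-53) = 5*(-1/53) = -5/53)
c = -3 (c = -1*3 = -3)
T(b, K) = -19 (T(b, K) = 1 - 20 = -19)
z = 2*√3 (z = √12 = 2*√3 ≈ 3.4641)
k(157)/J(z, T(17, c)) = -5/53/(-19) = -5/53*(-1/19) = 5/1007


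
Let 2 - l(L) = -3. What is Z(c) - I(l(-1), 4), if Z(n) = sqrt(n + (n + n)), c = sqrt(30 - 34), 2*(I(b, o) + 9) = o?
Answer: 7 + sqrt(3)*(1 + I) ≈ 8.7321 + 1.732*I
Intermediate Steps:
l(L) = 5 (l(L) = 2 - 1*(-3) = 2 + 3 = 5)
I(b, o) = -9 + o/2
c = 2*I (c = sqrt(-4) = 2*I ≈ 2.0*I)
Z(n) = sqrt(3)*sqrt(n) (Z(n) = sqrt(n + 2*n) = sqrt(3*n) = sqrt(3)*sqrt(n))
Z(c) - I(l(-1), 4) = sqrt(3)*sqrt(2*I) - (-9 + (1/2)*4) = sqrt(3)*(1 + I) - (-9 + 2) = sqrt(3)*(1 + I) - 1*(-7) = sqrt(3)*(1 + I) + 7 = 7 + sqrt(3)*(1 + I)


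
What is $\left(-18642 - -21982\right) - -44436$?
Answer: $47776$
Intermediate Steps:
$\left(-18642 - -21982\right) - -44436 = \left(-18642 + 21982\right) + 44436 = 3340 + 44436 = 47776$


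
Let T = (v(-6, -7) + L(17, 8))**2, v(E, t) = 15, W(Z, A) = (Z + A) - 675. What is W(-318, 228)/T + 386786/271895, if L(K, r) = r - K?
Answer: -21563931/1087580 ≈ -19.827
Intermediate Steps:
W(Z, A) = -675 + A + Z (W(Z, A) = (A + Z) - 675 = -675 + A + Z)
T = 36 (T = (15 + (8 - 1*17))**2 = (15 + (8 - 17))**2 = (15 - 9)**2 = 6**2 = 36)
W(-318, 228)/T + 386786/271895 = (-675 + 228 - 318)/36 + 386786/271895 = -765*1/36 + 386786*(1/271895) = -85/4 + 386786/271895 = -21563931/1087580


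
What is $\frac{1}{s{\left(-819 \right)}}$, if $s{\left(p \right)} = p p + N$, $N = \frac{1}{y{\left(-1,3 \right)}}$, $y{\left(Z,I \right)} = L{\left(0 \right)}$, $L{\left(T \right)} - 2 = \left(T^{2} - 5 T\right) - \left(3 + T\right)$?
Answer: $\frac{1}{670760} \approx 1.4908 \cdot 10^{-6}$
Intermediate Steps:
$L{\left(T \right)} = -1 + T^{2} - 6 T$ ($L{\left(T \right)} = 2 - \left(3 - T^{2} + 6 T\right) = -1 + T^{2} - 6 T$)
$y{\left(Z,I \right)} = -1$ ($y{\left(Z,I \right)} = -1 + 0^{2} - 0 = -1 + 0 + 0 = -1$)
$N = -1$ ($N = \frac{1}{-1} = -1$)
$s{\left(p \right)} = -1 + p^{2}$ ($s{\left(p \right)} = p p - 1 = p^{2} - 1 = -1 + p^{2}$)
$\frac{1}{s{\left(-819 \right)}} = \frac{1}{-1 + \left(-819\right)^{2}} = \frac{1}{-1 + 670761} = \frac{1}{670760}$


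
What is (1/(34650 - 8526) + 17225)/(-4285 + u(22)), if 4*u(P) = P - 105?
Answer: -449985901/112483413 ≈ -4.0005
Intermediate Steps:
u(P) = -105/4 + P/4 (u(P) = (P - 105)/4 = (-105 + P)/4 = -105/4 + P/4)
(1/(34650 - 8526) + 17225)/(-4285 + u(22)) = (1/(34650 - 8526) + 17225)/(-4285 + (-105/4 + (1/4)*22)) = (1/26124 + 17225)/(-4285 + (-105/4 + 11/2)) = (1/26124 + 17225)/(-4285 - 83/4) = 449985901/(26124*(-17223/4)) = (449985901/26124)*(-4/17223) = -449985901/112483413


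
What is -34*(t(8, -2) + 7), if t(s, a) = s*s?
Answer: -2414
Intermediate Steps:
t(s, a) = s**2
-34*(t(8, -2) + 7) = -34*(8**2 + 7) = -34*(64 + 7) = -34*71 = -2414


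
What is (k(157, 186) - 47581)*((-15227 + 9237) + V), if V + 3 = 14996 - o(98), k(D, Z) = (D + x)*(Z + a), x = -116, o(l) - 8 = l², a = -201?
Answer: 29351364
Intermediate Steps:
o(l) = 8 + l²
k(D, Z) = (-201 + Z)*(-116 + D) (k(D, Z) = (D - 116)*(Z - 201) = (-116 + D)*(-201 + Z) = (-201 + Z)*(-116 + D))
V = 5381 (V = -3 + (14996 - (8 + 98²)) = -3 + (14996 - (8 + 9604)) = -3 + (14996 - 1*9612) = -3 + (14996 - 9612) = -3 + 5384 = 5381)
(k(157, 186) - 47581)*((-15227 + 9237) + V) = ((23316 - 201*157 - 116*186 + 157*186) - 47581)*((-15227 + 9237) + 5381) = ((23316 - 31557 - 21576 + 29202) - 47581)*(-5990 + 5381) = (-615 - 47581)*(-609) = -48196*(-609) = 29351364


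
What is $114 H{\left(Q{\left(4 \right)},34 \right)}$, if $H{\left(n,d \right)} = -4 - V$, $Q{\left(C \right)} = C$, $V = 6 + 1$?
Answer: $-1254$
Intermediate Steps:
$V = 7$
$H{\left(n,d \right)} = -11$ ($H{\left(n,d \right)} = -4 - 7 = -11$)
$114 H{\left(Q{\left(4 \right)},34 \right)} = 114 \left(-11\right) = -1254$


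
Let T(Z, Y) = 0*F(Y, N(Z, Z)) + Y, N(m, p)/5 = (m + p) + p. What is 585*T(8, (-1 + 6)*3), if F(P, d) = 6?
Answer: 8775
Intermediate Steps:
N(m, p) = 5*m + 10*p (N(m, p) = 5*((m + p) + p) = 5*(m + 2*p) = 5*m + 10*p)
T(Z, Y) = Y (T(Z, Y) = 0*6 + Y = 0 + Y = Y)
585*T(8, (-1 + 6)*3) = 585*((-1 + 6)*3) = 585*(5*3) = 585*15 = 8775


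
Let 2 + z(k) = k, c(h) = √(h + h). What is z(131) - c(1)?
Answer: 129 - √2 ≈ 127.59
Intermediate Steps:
c(h) = √2*√h (c(h) = √(2*h) = √2*√h)
z(k) = -2 + k
z(131) - c(1) = (-2 + 131) - √2*√1 = 129 - √2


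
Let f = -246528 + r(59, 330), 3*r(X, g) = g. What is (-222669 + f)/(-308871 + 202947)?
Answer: 469087/105924 ≈ 4.4285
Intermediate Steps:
r(X, g) = g/3
f = -246418 (f = -246528 + (⅓)*330 = -246528 + 110 = -246418)
(-222669 + f)/(-308871 + 202947) = (-222669 - 246418)/(-308871 + 202947) = -469087/(-105924) = -469087*(-1/105924) = 469087/105924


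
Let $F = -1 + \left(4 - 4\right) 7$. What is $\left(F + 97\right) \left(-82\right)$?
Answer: $-7872$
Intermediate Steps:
$F = -1$ ($F = -1 + 0 \cdot 7 = -1 + 0 = -1$)
$\left(F + 97\right) \left(-82\right) = \left(-1 + 97\right) \left(-82\right) = 96 \left(-82\right) = -7872$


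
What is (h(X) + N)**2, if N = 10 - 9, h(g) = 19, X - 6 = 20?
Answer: 400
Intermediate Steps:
X = 26 (X = 6 + 20 = 26)
N = 1
(h(X) + N)**2 = (19 + 1)**2 = 20**2 = 400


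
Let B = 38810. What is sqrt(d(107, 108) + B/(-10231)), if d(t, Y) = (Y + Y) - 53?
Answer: sqrt(16664692733)/10231 ≈ 12.618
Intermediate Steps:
d(t, Y) = -53 + 2*Y (d(t, Y) = 2*Y - 53 = -53 + 2*Y)
sqrt(d(107, 108) + B/(-10231)) = sqrt((-53 + 2*108) + 38810/(-10231)) = sqrt((-53 + 216) + 38810*(-1/10231)) = sqrt(163 - 38810/10231) = sqrt(1628843/10231) = sqrt(16664692733)/10231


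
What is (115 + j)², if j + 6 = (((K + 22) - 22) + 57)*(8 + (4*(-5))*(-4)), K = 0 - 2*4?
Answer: 19545241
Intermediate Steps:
K = -8 (K = 0 - 8 = -8)
j = 4306 (j = -6 + (((-8 + 22) - 22) + 57)*(8 + (4*(-5))*(-4)) = -6 + ((14 - 22) + 57)*(8 - 20*(-4)) = -6 + (-8 + 57)*(8 + 80) = -6 + 49*88 = -6 + 4312 = 4306)
(115 + j)² = (115 + 4306)² = 4421² = 19545241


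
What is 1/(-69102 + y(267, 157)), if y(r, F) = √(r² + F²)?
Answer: -34551/2387495233 - √95938/4774990466 ≈ -1.4537e-5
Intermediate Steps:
y(r, F) = √(F² + r²)
1/(-69102 + y(267, 157)) = 1/(-69102 + √(157² + 267²)) = 1/(-69102 + √(24649 + 71289)) = 1/(-69102 + √95938)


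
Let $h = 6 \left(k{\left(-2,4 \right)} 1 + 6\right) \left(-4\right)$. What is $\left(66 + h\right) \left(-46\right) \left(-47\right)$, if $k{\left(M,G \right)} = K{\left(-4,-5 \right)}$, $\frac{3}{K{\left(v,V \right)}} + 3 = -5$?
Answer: $-149178$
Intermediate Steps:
$K{\left(v,V \right)} = - \frac{3}{8}$ ($K{\left(v,V \right)} = \frac{3}{-3 - 5} = \frac{3}{-8} = 3 \left(- \frac{1}{8}\right) = - \frac{3}{8}$)
$k{\left(M,G \right)} = - \frac{3}{8}$
$h = -135$ ($h = 6 \left(\left(- \frac{3}{8}\right) 1 + 6\right) \left(-4\right) = 6 \left(- \frac{3}{8} + 6\right) \left(-4\right) = 6 \cdot \frac{45}{8} \left(-4\right) = \frac{135}{4} \left(-4\right) = -135$)
$\left(66 + h\right) \left(-46\right) \left(-47\right) = \left(66 - 135\right) \left(-46\right) \left(-47\right) = \left(-69\right) \left(-46\right) \left(-47\right) = 3174 \left(-47\right) = -149178$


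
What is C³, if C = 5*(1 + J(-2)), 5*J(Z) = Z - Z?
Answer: 125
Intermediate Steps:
J(Z) = 0 (J(Z) = (Z - Z)/5 = (⅕)*0 = 0)
C = 5 (C = 5*(1 + 0) = 5*1 = 5)
C³ = 5³ = 125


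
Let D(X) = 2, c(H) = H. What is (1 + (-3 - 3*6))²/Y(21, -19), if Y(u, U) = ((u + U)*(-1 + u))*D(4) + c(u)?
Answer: 400/101 ≈ 3.9604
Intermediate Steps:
Y(u, U) = u + 2*(-1 + u)*(U + u) (Y(u, U) = ((u + U)*(-1 + u))*2 + u = ((U + u)*(-1 + u))*2 + u = ((-1 + u)*(U + u))*2 + u = 2*(-1 + u)*(U + u) + u = u + 2*(-1 + u)*(U + u))
(1 + (-3 - 3*6))²/Y(21, -19) = (1 + (-3 - 3*6))²/(-1*21 - 2*(-19) + 2*21² + 2*(-19)*21) = (1 + (-3 - 18))²/(-21 + 38 + 2*441 - 798) = (1 - 21)²/(-21 + 38 + 882 - 798) = (-20)²/101 = 400*(1/101) = 400/101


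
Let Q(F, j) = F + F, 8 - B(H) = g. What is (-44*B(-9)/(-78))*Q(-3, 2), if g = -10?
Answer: -792/13 ≈ -60.923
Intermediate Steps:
B(H) = 18 (B(H) = 8 - 1*(-10) = 8 + 10 = 18)
Q(F, j) = 2*F
(-44*B(-9)/(-78))*Q(-3, 2) = (-792/(-78))*(2*(-3)) = -792*(-1)/78*(-6) = -44*(-3/13)*(-6) = (132/13)*(-6) = -792/13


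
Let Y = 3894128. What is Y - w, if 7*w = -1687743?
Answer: 28946639/7 ≈ 4.1352e+6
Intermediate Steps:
w = -1687743/7 (w = (⅐)*(-1687743) = -1687743/7 ≈ -2.4111e+5)
Y - w = 3894128 - 1*(-1687743/7) = 3894128 + 1687743/7 = 28946639/7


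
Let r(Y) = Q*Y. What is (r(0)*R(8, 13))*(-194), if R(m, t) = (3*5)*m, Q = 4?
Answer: 0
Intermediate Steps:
R(m, t) = 15*m
r(Y) = 4*Y
(r(0)*R(8, 13))*(-194) = ((4*0)*(15*8))*(-194) = (0*120)*(-194) = 0*(-194) = 0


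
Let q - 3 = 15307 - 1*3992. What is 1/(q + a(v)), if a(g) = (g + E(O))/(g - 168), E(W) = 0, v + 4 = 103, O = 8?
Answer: 23/260281 ≈ 8.8366e-5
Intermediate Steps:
q = 11318 (q = 3 + (15307 - 1*3992) = 3 + (15307 - 3992) = 3 + 11315 = 11318)
v = 99 (v = -4 + 103 = 99)
a(g) = g/(-168 + g) (a(g) = (g + 0)/(g - 168) = g/(-168 + g))
1/(q + a(v)) = 1/(11318 + 99/(-168 + 99)) = 1/(11318 + 99/(-69)) = 1/(11318 + 99*(-1/69)) = 1/(11318 - 33/23) = 1/(260281/23) = 23/260281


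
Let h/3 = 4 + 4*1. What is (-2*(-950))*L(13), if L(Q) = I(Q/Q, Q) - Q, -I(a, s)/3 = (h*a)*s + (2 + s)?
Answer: -1888600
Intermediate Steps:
h = 24 (h = 3*(4 + 4*1) = 3*(4 + 4) = 3*8 = 24)
I(a, s) = -6 - 3*s - 72*a*s (I(a, s) = -3*((24*a)*s + (2 + s)) = -3*(24*a*s + (2 + s)) = -3*(2 + s + 24*a*s) = -6 - 3*s - 72*a*s)
L(Q) = -6 - 76*Q (L(Q) = (-6 - 3*Q - 72*Q/Q*Q) - Q = (-6 - 3*Q - 72*1*Q) - Q = (-6 - 3*Q - 72*Q) - Q = (-6 - 75*Q) - Q = -6 - 76*Q)
(-2*(-950))*L(13) = (-2*(-950))*(-6 - 76*13) = 1900*(-6 - 988) = 1900*(-994) = -1888600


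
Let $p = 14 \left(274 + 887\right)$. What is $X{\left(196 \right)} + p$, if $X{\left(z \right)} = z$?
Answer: $16450$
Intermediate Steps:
$p = 16254$ ($p = 14 \cdot 1161 = 16254$)
$X{\left(196 \right)} + p = 196 + 16254 = 16450$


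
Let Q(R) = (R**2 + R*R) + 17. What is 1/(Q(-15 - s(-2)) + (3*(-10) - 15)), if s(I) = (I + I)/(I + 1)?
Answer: 1/694 ≈ 0.0014409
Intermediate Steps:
s(I) = 2*I/(1 + I) (s(I) = (2*I)/(1 + I) = 2*I/(1 + I))
Q(R) = 17 + 2*R**2 (Q(R) = (R**2 + R**2) + 17 = 2*R**2 + 17 = 17 + 2*R**2)
1/(Q(-15 - s(-2)) + (3*(-10) - 15)) = 1/((17 + 2*(-15 - 2*(-2)/(1 - 2))**2) + (3*(-10) - 15)) = 1/((17 + 2*(-15 - 2*(-2)/(-1))**2) + (-30 - 15)) = 1/((17 + 2*(-15 - 2*(-2)*(-1))**2) - 45) = 1/((17 + 2*(-15 - 1*4)**2) - 45) = 1/((17 + 2*(-15 - 4)**2) - 45) = 1/((17 + 2*(-19)**2) - 45) = 1/((17 + 2*361) - 45) = 1/((17 + 722) - 45) = 1/(739 - 45) = 1/694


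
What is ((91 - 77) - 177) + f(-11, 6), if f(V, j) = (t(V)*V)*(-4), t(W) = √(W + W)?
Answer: -163 + 44*I*√22 ≈ -163.0 + 206.38*I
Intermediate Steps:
t(W) = √2*√W (t(W) = √(2*W) = √2*√W)
f(V, j) = -4*√2*V^(3/2) (f(V, j) = ((√2*√V)*V)*(-4) = (√2*V^(3/2))*(-4) = -4*√2*V^(3/2))
((91 - 77) - 177) + f(-11, 6) = ((91 - 77) - 177) - 4*√2*(-11)^(3/2) = (14 - 177) - 4*√2*(-11*I*√11) = -163 + 44*I*√22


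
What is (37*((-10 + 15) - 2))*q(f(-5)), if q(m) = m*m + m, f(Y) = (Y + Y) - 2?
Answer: 14652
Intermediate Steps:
f(Y) = -2 + 2*Y (f(Y) = 2*Y - 2 = -2 + 2*Y)
q(m) = m + m² (q(m) = m² + m = m + m²)
(37*((-10 + 15) - 2))*q(f(-5)) = (37*((-10 + 15) - 2))*((-2 + 2*(-5))*(1 + (-2 + 2*(-5)))) = (37*(5 - 2))*((-2 - 10)*(1 + (-2 - 10))) = (37*3)*(-12*(1 - 12)) = 111*(-12*(-11)) = 111*132 = 14652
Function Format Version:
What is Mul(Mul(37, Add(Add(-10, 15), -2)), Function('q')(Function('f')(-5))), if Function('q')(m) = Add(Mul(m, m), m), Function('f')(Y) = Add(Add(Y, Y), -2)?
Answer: 14652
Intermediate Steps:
Function('f')(Y) = Add(-2, Mul(2, Y)) (Function('f')(Y) = Add(Mul(2, Y), -2) = Add(-2, Mul(2, Y)))
Function('q')(m) = Add(m, Pow(m, 2)) (Function('q')(m) = Add(Pow(m, 2), m) = Add(m, Pow(m, 2)))
Mul(Mul(37, Add(Add(-10, 15), -2)), Function('q')(Function('f')(-5))) = Mul(Mul(37, Add(Add(-10, 15), -2)), Mul(Add(-2, Mul(2, -5)), Add(1, Add(-2, Mul(2, -5))))) = Mul(Mul(37, Add(5, -2)), Mul(Add(-2, -10), Add(1, Add(-2, -10)))) = Mul(Mul(37, 3), Mul(-12, Add(1, -12))) = Mul(111, Mul(-12, -11)) = Mul(111, 132) = 14652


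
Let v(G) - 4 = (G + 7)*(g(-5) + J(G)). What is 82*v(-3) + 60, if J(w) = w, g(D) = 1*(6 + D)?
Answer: -268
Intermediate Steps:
g(D) = 6 + D
v(G) = 4 + (1 + G)*(7 + G) (v(G) = 4 + (G + 7)*((6 - 5) + G) = 4 + (7 + G)*(1 + G) = 4 + (1 + G)*(7 + G))
82*v(-3) + 60 = 82*(11 + (-3)² + 8*(-3)) + 60 = 82*(11 + 9 - 24) + 60 = 82*(-4) + 60 = -328 + 60 = -268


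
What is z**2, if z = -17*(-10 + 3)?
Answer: 14161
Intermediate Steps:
z = 119 (z = -17*(-7) = 119)
z**2 = 119**2 = 14161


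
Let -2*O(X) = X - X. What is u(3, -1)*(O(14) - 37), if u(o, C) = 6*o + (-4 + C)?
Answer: -481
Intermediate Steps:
u(o, C) = -4 + C + 6*o
O(X) = 0 (O(X) = -(X - X)/2 = -1/2*0 = 0)
u(3, -1)*(O(14) - 37) = (-4 - 1 + 6*3)*(0 - 37) = (-4 - 1 + 18)*(-37) = 13*(-37) = -481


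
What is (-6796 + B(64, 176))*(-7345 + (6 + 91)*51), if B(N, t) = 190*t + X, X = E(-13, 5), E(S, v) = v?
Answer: -63904302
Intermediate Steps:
X = 5
B(N, t) = 5 + 190*t (B(N, t) = 190*t + 5 = 5 + 190*t)
(-6796 + B(64, 176))*(-7345 + (6 + 91)*51) = (-6796 + (5 + 190*176))*(-7345 + (6 + 91)*51) = (-6796 + (5 + 33440))*(-7345 + 97*51) = (-6796 + 33445)*(-7345 + 4947) = 26649*(-2398) = -63904302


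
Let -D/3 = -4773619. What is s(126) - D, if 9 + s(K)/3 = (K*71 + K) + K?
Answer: -14293290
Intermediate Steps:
s(K) = -27 + 219*K (s(K) = -27 + 3*((K*71 + K) + K) = -27 + 3*((71*K + K) + K) = -27 + 3*(72*K + K) = -27 + 3*(73*K) = -27 + 219*K)
D = 14320857 (D = -3*(-4773619) = 14320857)
s(126) - D = (-27 + 219*126) - 1*14320857 = (-27 + 27594) - 14320857 = 27567 - 14320857 = -14293290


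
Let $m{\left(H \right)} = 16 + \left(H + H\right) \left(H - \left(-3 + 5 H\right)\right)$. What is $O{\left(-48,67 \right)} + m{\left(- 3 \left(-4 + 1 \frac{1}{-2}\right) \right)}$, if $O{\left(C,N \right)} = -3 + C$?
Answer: $-1412$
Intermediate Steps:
$m{\left(H \right)} = 16 + 2 H \left(3 - 4 H\right)$ ($m{\left(H \right)} = 16 + 2 H \left(H - \left(-3 + 5 H\right)\right) = 16 + 2 H \left(3 - 4 H\right)$)
$O{\left(-48,67 \right)} + m{\left(- 3 \left(-4 + 1 \frac{1}{-2}\right) \right)} = \left(-3 - 48\right) + \left(16 - 8 \left(- 3 \left(-4 + 1 \frac{1}{-2}\right)\right)^{2} + 6 \left(- 3 \left(-4 + 1 \frac{1}{-2}\right)\right)\right) = -51 + \left(16 - 8 \left(- 3 \left(-4 + 1 \left(- \frac{1}{2}\right)\right)\right)^{2} + 6 \left(- 3 \left(-4 + 1 \left(- \frac{1}{2}\right)\right)\right)\right) = -51 + \left(16 - 8 \left(- 3 \left(-4 - \frac{1}{2}\right)\right)^{2} + 6 \left(- 3 \left(-4 - \frac{1}{2}\right)\right)\right) = -51 + \left(16 - 8 \left(\left(-3\right) \left(- \frac{9}{2}\right)\right)^{2} + 6 \left(\left(-3\right) \left(- \frac{9}{2}\right)\right)\right) = -51 + \left(16 - 8 \left(\frac{27}{2}\right)^{2} + 6 \cdot \frac{27}{2}\right) = -51 + \left(16 - 1458 + 81\right) = -51 - 1361 = -1412$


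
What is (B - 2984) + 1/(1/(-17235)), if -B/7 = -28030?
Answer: 175991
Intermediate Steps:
B = 196210 (B = -7*(-28030) = 196210)
(B - 2984) + 1/(1/(-17235)) = (196210 - 2984) + 1/(1/(-17235)) = 193226 + 1/(-1/17235) = 193226 - 17235 = 175991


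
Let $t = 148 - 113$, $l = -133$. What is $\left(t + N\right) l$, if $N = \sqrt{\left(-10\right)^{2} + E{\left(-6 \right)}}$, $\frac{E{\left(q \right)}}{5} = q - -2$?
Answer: $-4655 - 532 \sqrt{5} \approx -5844.6$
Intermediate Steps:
$t = 35$
$E{\left(q \right)} = 10 + 5 q$ ($E{\left(q \right)} = 5 \left(q - -2\right) = 5 \left(q + 2\right) = 5 \left(2 + q\right) = 10 + 5 q$)
$N = 4 \sqrt{5}$ ($N = \sqrt{\left(-10\right)^{2} + \left(10 + 5 \left(-6\right)\right)} = \sqrt{100 + \left(10 - 30\right)} = \sqrt{100 - 20} = \sqrt{80} = 4 \sqrt{5} \approx 8.9443$)
$\left(t + N\right) l = \left(35 + 4 \sqrt{5}\right) \left(-133\right) = -4655 - 532 \sqrt{5}$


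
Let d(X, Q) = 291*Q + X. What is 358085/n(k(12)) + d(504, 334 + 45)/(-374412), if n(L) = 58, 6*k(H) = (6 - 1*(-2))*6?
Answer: 22344149171/3619316 ≈ 6173.6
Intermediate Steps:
k(H) = 8 (k(H) = ((6 - 1*(-2))*6)/6 = ((6 + 2)*6)/6 = (8*6)/6 = (1/6)*48 = 8)
d(X, Q) = X + 291*Q
358085/n(k(12)) + d(504, 334 + 45)/(-374412) = 358085/58 + (504 + 291*(334 + 45))/(-374412) = 358085*(1/58) + (504 + 291*379)*(-1/374412) = 358085/58 + (504 + 110289)*(-1/374412) = 358085/58 + 110793*(-1/374412) = 358085/58 - 36931/124804 = 22344149171/3619316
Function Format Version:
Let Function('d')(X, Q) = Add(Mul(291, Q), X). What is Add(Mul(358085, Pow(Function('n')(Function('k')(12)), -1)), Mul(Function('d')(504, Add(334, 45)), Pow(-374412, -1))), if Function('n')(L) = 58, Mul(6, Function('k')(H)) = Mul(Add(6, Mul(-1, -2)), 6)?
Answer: Rational(22344149171, 3619316) ≈ 6173.6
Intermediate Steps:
Function('k')(H) = 8 (Function('k')(H) = Mul(Rational(1, 6), Mul(Add(6, Mul(-1, -2)), 6)) = Mul(Rational(1, 6), Mul(Add(6, 2), 6)) = Mul(Rational(1, 6), Mul(8, 6)) = Mul(Rational(1, 6), 48) = 8)
Function('d')(X, Q) = Add(X, Mul(291, Q))
Add(Mul(358085, Pow(Function('n')(Function('k')(12)), -1)), Mul(Function('d')(504, Add(334, 45)), Pow(-374412, -1))) = Add(Mul(358085, Pow(58, -1)), Mul(Add(504, Mul(291, Add(334, 45))), Pow(-374412, -1))) = Add(Mul(358085, Rational(1, 58)), Mul(Add(504, Mul(291, 379)), Rational(-1, 374412))) = Add(Rational(358085, 58), Mul(Add(504, 110289), Rational(-1, 374412))) = Add(Rational(358085, 58), Mul(110793, Rational(-1, 374412))) = Add(Rational(358085, 58), Rational(-36931, 124804)) = Rational(22344149171, 3619316)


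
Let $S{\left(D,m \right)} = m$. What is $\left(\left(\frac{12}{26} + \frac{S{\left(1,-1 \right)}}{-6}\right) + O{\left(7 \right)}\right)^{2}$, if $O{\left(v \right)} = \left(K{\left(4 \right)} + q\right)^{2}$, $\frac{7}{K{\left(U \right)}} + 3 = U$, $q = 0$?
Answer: $\frac{14984641}{6084} \approx 2463.0$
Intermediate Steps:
$K{\left(U \right)} = \frac{7}{-3 + U}$
$O{\left(v \right)} = 49$ ($O{\left(v \right)} = \left(\frac{7}{-3 + 4} + 0\right)^{2} = \left(\frac{7}{1} + 0\right)^{2} = \left(7 \cdot 1 + 0\right)^{2} = \left(7 + 0\right)^{2} = 7^{2} = 49$)
$\left(\left(\frac{12}{26} + \frac{S{\left(1,-1 \right)}}{-6}\right) + O{\left(7 \right)}\right)^{2} = \left(\left(\frac{12}{26} - \frac{1}{-6}\right) + 49\right)^{2} = \left(\left(12 \cdot \frac{1}{26} - - \frac{1}{6}\right) + 49\right)^{2} = \left(\left(\frac{6}{13} + \frac{1}{6}\right) + 49\right)^{2} = \left(\frac{49}{78} + 49\right)^{2} = \left(\frac{3871}{78}\right)^{2} = \frac{14984641}{6084}$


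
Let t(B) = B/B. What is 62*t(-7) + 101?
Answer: 163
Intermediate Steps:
t(B) = 1
62*t(-7) + 101 = 62*1 + 101 = 62 + 101 = 163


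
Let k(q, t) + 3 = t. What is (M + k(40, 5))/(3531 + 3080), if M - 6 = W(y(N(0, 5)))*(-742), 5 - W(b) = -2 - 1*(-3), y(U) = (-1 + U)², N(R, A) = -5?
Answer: -2960/6611 ≈ -0.44774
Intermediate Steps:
W(b) = 4 (W(b) = 5 - (-2 - 1*(-3)) = 5 - (-2 + 3) = 5 - 1*1 = 5 - 1 = 4)
k(q, t) = -3 + t
M = -2962 (M = 6 + 4*(-742) = 6 - 2968 = -2962)
(M + k(40, 5))/(3531 + 3080) = (-2962 + (-3 + 5))/(3531 + 3080) = (-2962 + 2)/6611 = -2960*1/6611 = -2960/6611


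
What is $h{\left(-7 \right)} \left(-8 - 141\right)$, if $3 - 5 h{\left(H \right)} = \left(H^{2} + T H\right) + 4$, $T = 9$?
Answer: $- \frac{1937}{5} \approx -387.4$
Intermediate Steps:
$h{\left(H \right)} = - \frac{1}{5} - \frac{9 H}{5} - \frac{H^{2}}{5}$ ($h{\left(H \right)} = \frac{3}{5} - \frac{\left(H^{2} + 9 H\right) + 4}{5} = \frac{3}{5} - \frac{4 + H^{2} + 9 H}{5} = \frac{3}{5} - \left(\frac{4}{5} + \frac{H^{2}}{5} + \frac{9 H}{5}\right) = - \frac{1}{5} - \frac{9 H}{5} - \frac{H^{2}}{5}$)
$h{\left(-7 \right)} \left(-8 - 141\right) = \left(- \frac{1}{5} - - \frac{63}{5} - \frac{\left(-7\right)^{2}}{5}\right) \left(-8 - 141\right) = \left(- \frac{1}{5} + \frac{63}{5} - \frac{49}{5}\right) \left(-149\right) = \frac{13}{5} \left(-149\right) = - \frac{1937}{5}$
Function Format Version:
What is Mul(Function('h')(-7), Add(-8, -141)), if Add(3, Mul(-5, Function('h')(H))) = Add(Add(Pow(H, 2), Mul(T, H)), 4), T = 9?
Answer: Rational(-1937, 5) ≈ -387.40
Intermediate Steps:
Function('h')(H) = Add(Rational(-1, 5), Mul(Rational(-9, 5), H), Mul(Rational(-1, 5), Pow(H, 2))) (Function('h')(H) = Add(Rational(3, 5), Mul(Rational(-1, 5), Add(Add(Pow(H, 2), Mul(9, H)), 4))) = Add(Rational(3, 5), Mul(Rational(-1, 5), Add(4, Pow(H, 2), Mul(9, H)))) = Add(Rational(3, 5), Add(Rational(-4, 5), Mul(Rational(-9, 5), H), Mul(Rational(-1, 5), Pow(H, 2)))) = Add(Rational(-1, 5), Mul(Rational(-9, 5), H), Mul(Rational(-1, 5), Pow(H, 2))))
Mul(Function('h')(-7), Add(-8, -141)) = Mul(Add(Rational(-1, 5), Mul(Rational(-9, 5), -7), Mul(Rational(-1, 5), Pow(-7, 2))), Add(-8, -141)) = Mul(Add(Rational(-1, 5), Rational(63, 5), Mul(Rational(-1, 5), 49)), -149) = Mul(Add(Rational(-1, 5), Rational(63, 5), Rational(-49, 5)), -149) = Mul(Rational(13, 5), -149) = Rational(-1937, 5)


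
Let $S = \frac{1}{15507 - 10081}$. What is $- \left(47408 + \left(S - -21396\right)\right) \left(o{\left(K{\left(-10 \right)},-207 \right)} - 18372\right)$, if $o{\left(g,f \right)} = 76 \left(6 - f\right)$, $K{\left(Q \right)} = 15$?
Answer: $\frac{407676911460}{2713} \approx 1.5027 \cdot 10^{8}$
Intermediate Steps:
$S = \frac{1}{5426} \approx 0.0001843$
$o{\left(g,f \right)} = 456 - 76 f$
$- \left(47408 + \left(S - -21396\right)\right) \left(o{\left(K{\left(-10 \right)},-207 \right)} - 18372\right) = - \left(47408 + \left(\frac{1}{5426} - -21396\right)\right) \left(\left(456 - -15732\right) - 18372\right) = - \left(47408 + \left(\frac{1}{5426} + 21396\right)\right) \left(\left(456 + 15732\right) - 18372\right) = - \left(47408 + \frac{116094697}{5426}\right) \left(16188 - 18372\right) = - \frac{373330505 \left(-2184\right)}{5426} = \left(-1\right) \left(- \frac{407676911460}{2713}\right) = \frac{407676911460}{2713}$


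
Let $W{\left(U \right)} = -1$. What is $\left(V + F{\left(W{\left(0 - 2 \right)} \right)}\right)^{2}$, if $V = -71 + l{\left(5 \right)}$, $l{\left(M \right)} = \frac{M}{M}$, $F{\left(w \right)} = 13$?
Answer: $3249$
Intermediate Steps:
$l{\left(M \right)} = 1$
$V = -70$ ($V = -71 + 1 = -70$)
$\left(V + F{\left(W{\left(0 - 2 \right)} \right)}\right)^{2} = \left(-70 + 13\right)^{2} = \left(-57\right)^{2} = 3249$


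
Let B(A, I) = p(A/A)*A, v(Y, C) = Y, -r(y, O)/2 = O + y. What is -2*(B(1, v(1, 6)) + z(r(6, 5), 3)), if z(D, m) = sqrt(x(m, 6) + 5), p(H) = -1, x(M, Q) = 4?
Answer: -4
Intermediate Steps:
r(y, O) = -2*O - 2*y (r(y, O) = -2*(O + y) = -2*O - 2*y)
B(A, I) = -A
z(D, m) = 3 (z(D, m) = sqrt(4 + 5) = sqrt(9) = 3)
-2*(B(1, v(1, 6)) + z(r(6, 5), 3)) = -2*(-1*1 + 3) = -2*(-1 + 3) = -2*2 = -4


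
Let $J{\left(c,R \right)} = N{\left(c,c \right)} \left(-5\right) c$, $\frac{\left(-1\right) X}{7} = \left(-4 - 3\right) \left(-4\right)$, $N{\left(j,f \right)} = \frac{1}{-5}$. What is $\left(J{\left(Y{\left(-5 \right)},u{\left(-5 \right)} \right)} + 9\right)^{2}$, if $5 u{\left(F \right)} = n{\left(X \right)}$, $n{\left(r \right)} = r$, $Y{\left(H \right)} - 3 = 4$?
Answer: $256$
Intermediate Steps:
$Y{\left(H \right)} = 7$ ($Y{\left(H \right)} = 3 + 4 = 7$)
$N{\left(j,f \right)} = - \frac{1}{5}$
$X = -196$ ($X = - 7 \left(-4 - 3\right) \left(-4\right) = - 7 \left(\left(-7\right) \left(-4\right)\right) = \left(-7\right) 28 = -196$)
$u{\left(F \right)} = - \frac{196}{5}$ ($u{\left(F \right)} = \frac{1}{5} \left(-196\right) = - \frac{196}{5}$)
$J{\left(c,R \right)} = c$ ($J{\left(c,R \right)} = \left(- \frac{1}{5}\right) \left(-5\right) c = 1 c = c$)
$\left(J{\left(Y{\left(-5 \right)},u{\left(-5 \right)} \right)} + 9\right)^{2} = \left(7 + 9\right)^{2} = 16^{2} = 256$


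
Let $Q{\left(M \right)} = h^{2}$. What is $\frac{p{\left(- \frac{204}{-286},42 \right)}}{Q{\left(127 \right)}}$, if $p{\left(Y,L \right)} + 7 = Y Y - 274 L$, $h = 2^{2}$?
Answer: $- \frac{235459831}{327184} \approx -719.66$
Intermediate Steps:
$h = 4$
$Q{\left(M \right)} = 16$ ($Q{\left(M \right)} = 4^{2} = 16$)
$p{\left(Y,L \right)} = -7 + Y^{2} - 274 L$ ($p{\left(Y,L \right)} = -7 - \left(274 L - Y Y\right) = -7 - \left(- Y^{2} + 274 L\right) = -7 + Y^{2} - 274 L$)
$\frac{p{\left(- \frac{204}{-286},42 \right)}}{Q{\left(127 \right)}} = \frac{-7 + \left(- \frac{204}{-286}\right)^{2} - 11508}{16} = \left(-7 + \left(\left(-204\right) \left(- \frac{1}{286}\right)\right)^{2} - 11508\right) \frac{1}{16} = \left(-7 + \left(\frac{102}{143}\right)^{2} - 11508\right) \frac{1}{16} = \left(-7 + \frac{10404}{20449} - 11508\right) \frac{1}{16} = \left(- \frac{235459831}{20449}\right) \frac{1}{16} = - \frac{235459831}{327184}$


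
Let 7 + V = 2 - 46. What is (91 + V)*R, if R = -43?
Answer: -1720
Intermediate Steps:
V = -51 (V = -7 + (2 - 46) = -7 - 44 = -51)
(91 + V)*R = (91 - 51)*(-43) = 40*(-43) = -1720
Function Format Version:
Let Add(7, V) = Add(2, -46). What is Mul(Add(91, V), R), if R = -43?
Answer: -1720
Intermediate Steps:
V = -51 (V = Add(-7, Add(2, -46)) = Add(-7, -44) = -51)
Mul(Add(91, V), R) = Mul(Add(91, -51), -43) = Mul(40, -43) = -1720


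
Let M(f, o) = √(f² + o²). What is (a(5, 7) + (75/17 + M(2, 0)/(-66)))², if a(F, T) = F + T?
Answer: 84456100/314721 ≈ 268.35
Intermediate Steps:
(a(5, 7) + (75/17 + M(2, 0)/(-66)))² = ((5 + 7) + (75/17 + √(2² + 0²)/(-66)))² = (12 + (75*(1/17) + √(4 + 0)*(-1/66)))² = (12 + (75/17 + √4*(-1/66)))² = (12 + (75/17 + 2*(-1/66)))² = (12 + (75/17 - 1/33))² = (12 + 2458/561)² = (9190/561)² = 84456100/314721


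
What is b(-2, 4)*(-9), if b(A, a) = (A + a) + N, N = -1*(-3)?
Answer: -45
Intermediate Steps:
N = 3
b(A, a) = 3 + A + a (b(A, a) = (A + a) + 3 = 3 + A + a)
b(-2, 4)*(-9) = (3 - 2 + 4)*(-9) = 5*(-9) = -45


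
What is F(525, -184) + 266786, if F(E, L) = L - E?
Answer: 266077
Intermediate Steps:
F(525, -184) + 266786 = (-184 - 1*525) + 266786 = (-184 - 525) + 266786 = -709 + 266786 = 266077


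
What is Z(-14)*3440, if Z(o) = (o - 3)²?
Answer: 994160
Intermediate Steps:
Z(o) = (-3 + o)²
Z(-14)*3440 = (-3 - 14)²*3440 = (-17)²*3440 = 289*3440 = 994160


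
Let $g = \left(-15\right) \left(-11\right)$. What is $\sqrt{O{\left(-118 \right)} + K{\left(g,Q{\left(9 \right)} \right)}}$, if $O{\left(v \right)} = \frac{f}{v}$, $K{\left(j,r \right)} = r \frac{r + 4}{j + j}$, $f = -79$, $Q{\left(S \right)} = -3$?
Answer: $\frac{\sqrt{6954035}}{3245} \approx 0.81265$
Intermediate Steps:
$g = 165$
$K{\left(j,r \right)} = \frac{r \left(4 + r\right)}{2 j}$ ($K{\left(j,r \right)} = r \frac{4 + r}{2 j} = \frac{r \left(4 + r\right)}{2 j}$)
$O{\left(v \right)} = - \frac{79}{v}$
$\sqrt{O{\left(-118 \right)} + K{\left(g,Q{\left(9 \right)} \right)}} = \sqrt{- \frac{79}{-118} + \frac{1}{2} \left(-3\right) \frac{1}{165} \left(4 - 3\right)} = \sqrt{\left(-79\right) \left(- \frac{1}{118}\right) + \frac{1}{2} \left(-3\right) \frac{1}{165} \cdot 1} = \sqrt{\frac{79}{118} - \frac{1}{110}} = \sqrt{\frac{2143}{3245}} = \frac{\sqrt{6954035}}{3245}$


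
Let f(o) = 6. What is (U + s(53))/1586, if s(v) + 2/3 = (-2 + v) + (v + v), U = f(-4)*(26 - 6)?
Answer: 829/4758 ≈ 0.17423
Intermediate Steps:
U = 120 (U = 6*(26 - 6) = 6*20 = 120)
s(v) = -8/3 + 3*v (s(v) = -2/3 + ((-2 + v) + (v + v)) = -2/3 + ((-2 + v) + 2*v) = -2/3 + (-2 + 3*v) = -8/3 + 3*v)
(U + s(53))/1586 = (120 + (-8/3 + 3*53))/1586 = (120 + (-8/3 + 159))*(1/1586) = (120 + 469/3)*(1/1586) = (829/3)*(1/1586) = 829/4758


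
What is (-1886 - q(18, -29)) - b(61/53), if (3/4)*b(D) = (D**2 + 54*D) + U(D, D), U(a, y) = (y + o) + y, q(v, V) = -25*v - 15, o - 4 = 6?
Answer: -4275401/2809 ≈ -1522.0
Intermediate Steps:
o = 10 (o = 4 + 6 = 10)
q(v, V) = -15 - 25*v
U(a, y) = 10 + 2*y (U(a, y) = (y + 10) + y = (10 + y) + y = 10 + 2*y)
b(D) = 40/3 + 4*D**2/3 + 224*D/3 (b(D) = 4*((D**2 + 54*D) + (10 + 2*D))/3 = 4*(10 + D**2 + 56*D)/3 = 40/3 + 4*D**2/3 + 224*D/3)
(-1886 - q(18, -29)) - b(61/53) = (-1886 - (-15 - 25*18)) - (40/3 + 4*(61/53)**2/3 + 224*(61/53)/3) = (-1886 - (-15 - 450)) - (40/3 + 4*(61*(1/53))**2/3 + 224*(61*(1/53))/3) = (-1886 - 1*(-465)) - (40/3 + 4*(61/53)**2/3 + (224/3)*(61/53)) = (-1886 + 465) - (40/3 + (4/3)*(3721/2809) + 13664/159) = -1421 - (40/3 + 14884/8427 + 13664/159) = -1421 - 1*283812/2809 = -1421 - 283812/2809 = -4275401/2809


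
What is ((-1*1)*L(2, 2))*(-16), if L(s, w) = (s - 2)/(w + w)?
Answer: 0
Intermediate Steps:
L(s, w) = (-2 + s)/(2*w) (L(s, w) = (-2 + s)/((2*w)) = (-2 + s)*(1/(2*w)) = (-2 + s)/(2*w))
((-1*1)*L(2, 2))*(-16) = ((-1*1)*((½)*(-2 + 2)/2))*(-16) = -0/(2*2)*(-16) = -1*0*(-16) = 0*(-16) = 0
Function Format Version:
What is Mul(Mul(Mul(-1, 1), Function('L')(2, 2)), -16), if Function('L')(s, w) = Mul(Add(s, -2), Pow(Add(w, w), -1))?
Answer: 0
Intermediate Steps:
Function('L')(s, w) = Mul(Rational(1, 2), Pow(w, -1), Add(-2, s)) (Function('L')(s, w) = Mul(Add(-2, s), Pow(Mul(2, w), -1)) = Mul(Add(-2, s), Mul(Rational(1, 2), Pow(w, -1))) = Mul(Rational(1, 2), Pow(w, -1), Add(-2, s)))
Mul(Mul(Mul(-1, 1), Function('L')(2, 2)), -16) = Mul(Mul(Mul(-1, 1), Mul(Rational(1, 2), Pow(2, -1), Add(-2, 2))), -16) = Mul(Mul(-1, Mul(Rational(1, 2), Rational(1, 2), 0)), -16) = Mul(Mul(-1, 0), -16) = Mul(0, -16) = 0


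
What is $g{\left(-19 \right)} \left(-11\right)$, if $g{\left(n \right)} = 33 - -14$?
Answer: $-517$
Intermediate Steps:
$g{\left(n \right)} = 47$ ($g{\left(n \right)} = 33 + 14 = 47$)
$g{\left(-19 \right)} \left(-11\right) = 47 \left(-11\right) = -517$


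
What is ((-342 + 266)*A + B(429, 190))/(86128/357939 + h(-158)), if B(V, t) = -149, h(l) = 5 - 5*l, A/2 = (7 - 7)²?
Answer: -53332911/284647633 ≈ -0.18736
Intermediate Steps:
A = 0 (A = 2*(7 - 7)² = 2*0² = 2*0 = 0)
((-342 + 266)*A + B(429, 190))/(86128/357939 + h(-158)) = ((-342 + 266)*0 - 149)/(86128/357939 + (5 - 5*(-158))) = (-76*0 - 149)/(86128*(1/357939) + (5 + 790)) = (0 - 149)/(86128/357939 + 795) = -149/284647633/357939 = -149*357939/284647633 = -53332911/284647633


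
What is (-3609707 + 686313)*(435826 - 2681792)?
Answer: 6565843528604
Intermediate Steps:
(-3609707 + 686313)*(435826 - 2681792) = -2923394*(-2245966) = 6565843528604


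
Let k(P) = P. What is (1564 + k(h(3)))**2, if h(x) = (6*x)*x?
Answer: 2617924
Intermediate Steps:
h(x) = 6*x**2
(1564 + k(h(3)))**2 = (1564 + 6*3**2)**2 = (1564 + 6*9)**2 = (1564 + 54)**2 = 1618**2 = 2617924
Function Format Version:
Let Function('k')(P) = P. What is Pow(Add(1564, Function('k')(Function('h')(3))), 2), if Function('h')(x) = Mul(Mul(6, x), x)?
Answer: 2617924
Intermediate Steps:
Function('h')(x) = Mul(6, Pow(x, 2))
Pow(Add(1564, Function('k')(Function('h')(3))), 2) = Pow(Add(1564, Mul(6, Pow(3, 2))), 2) = Pow(Add(1564, Mul(6, 9)), 2) = Pow(Add(1564, 54), 2) = Pow(1618, 2) = 2617924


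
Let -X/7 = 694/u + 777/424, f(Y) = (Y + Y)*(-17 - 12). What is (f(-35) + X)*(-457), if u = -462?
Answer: -12965730257/13992 ≈ -9.2665e+5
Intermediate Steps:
f(Y) = -58*Y (f(Y) = (2*Y)*(-29) = -58*Y)
X = -32359/13992 (X = -7*(694/(-462) + 777/424) = -7*(694*(-1/462) + 777*(1/424)) = -7*(-347/231 + 777/424) = -7*32359/97944 = -32359/13992 ≈ -2.3127)
(f(-35) + X)*(-457) = (-58*(-35) - 32359/13992)*(-457) = (2030 - 32359/13992)*(-457) = (28371401/13992)*(-457) = -12965730257/13992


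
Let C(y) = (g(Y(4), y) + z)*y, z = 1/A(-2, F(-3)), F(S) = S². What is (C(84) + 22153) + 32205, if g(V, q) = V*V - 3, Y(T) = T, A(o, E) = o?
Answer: 55408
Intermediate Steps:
z = -½ (z = 1/(-2) = -½ ≈ -0.50000)
g(V, q) = -3 + V² (g(V, q) = V² - 3 = -3 + V²)
C(y) = 25*y/2 (C(y) = ((-3 + 4²) - ½)*y = ((-3 + 16) - ½)*y = (13 - ½)*y = 25*y/2)
(C(84) + 22153) + 32205 = ((25/2)*84 + 22153) + 32205 = (1050 + 22153) + 32205 = 23203 + 32205 = 55408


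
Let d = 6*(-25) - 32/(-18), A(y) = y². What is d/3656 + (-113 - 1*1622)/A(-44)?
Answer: -7458883/7962768 ≈ -0.93672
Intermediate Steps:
d = -1334/9 (d = -150 - 32*(-1/18) = -150 + 16/9 = -1334/9 ≈ -148.22)
d/3656 + (-113 - 1*1622)/A(-44) = -1334/9/3656 + (-113 - 1*1622)/((-44)²) = -1334/9*1/3656 + (-113 - 1622)/1936 = -667/16452 - 1735*1/1936 = -667/16452 - 1735/1936 = -7458883/7962768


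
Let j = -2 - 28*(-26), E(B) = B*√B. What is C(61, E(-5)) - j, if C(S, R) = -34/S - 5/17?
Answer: -753745/1037 ≈ -726.85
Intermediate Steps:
E(B) = B^(3/2)
j = 726 (j = -2 + 728 = 726)
C(S, R) = -5/17 - 34/S (C(S, R) = -34/S - 5*1/17 = -34/S - 5/17 = -5/17 - 34/S)
C(61, E(-5)) - j = (-5/17 - 34/61) - 1*726 = (-5/17 - 34*1/61) - 726 = (-5/17 - 34/61) - 726 = -883/1037 - 726 = -753745/1037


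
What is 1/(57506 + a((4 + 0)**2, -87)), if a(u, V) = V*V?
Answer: 1/65075 ≈ 1.5367e-5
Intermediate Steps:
a(u, V) = V**2
1/(57506 + a((4 + 0)**2, -87)) = 1/(57506 + (-87)**2) = 1/(57506 + 7569) = 1/65075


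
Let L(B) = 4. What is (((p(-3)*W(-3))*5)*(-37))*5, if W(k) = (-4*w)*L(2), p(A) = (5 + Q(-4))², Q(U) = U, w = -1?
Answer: -14800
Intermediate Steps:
p(A) = 1 (p(A) = (5 - 4)² = 1² = 1)
W(k) = 16 (W(k) = -4*(-1)*4 = 4*4 = 16)
(((p(-3)*W(-3))*5)*(-37))*5 = (((1*16)*5)*(-37))*5 = ((16*5)*(-37))*5 = (80*(-37))*5 = -2960*5 = -14800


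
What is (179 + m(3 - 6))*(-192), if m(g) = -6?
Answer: -33216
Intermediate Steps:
(179 + m(3 - 6))*(-192) = (179 - 6)*(-192) = 173*(-192) = -33216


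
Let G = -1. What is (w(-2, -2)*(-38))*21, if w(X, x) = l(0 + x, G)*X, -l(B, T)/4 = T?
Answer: 6384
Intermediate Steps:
l(B, T) = -4*T
w(X, x) = 4*X (w(X, x) = (-4*(-1))*X = 4*X)
(w(-2, -2)*(-38))*21 = ((4*(-2))*(-38))*21 = -8*(-38)*21 = 304*21 = 6384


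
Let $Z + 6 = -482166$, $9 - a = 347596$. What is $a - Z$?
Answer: $134585$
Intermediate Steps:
$a = -347587$ ($a = 9 - 347596 = -347587$)
$Z = -482172$ ($Z = -6 - 482166 = -482172$)
$a - Z = -347587 - -482172 = -347587 + 482172 = 134585$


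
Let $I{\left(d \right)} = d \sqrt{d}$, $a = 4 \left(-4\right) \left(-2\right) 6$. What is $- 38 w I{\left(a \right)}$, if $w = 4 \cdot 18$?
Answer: $- 4202496 \sqrt{3} \approx -7.2789 \cdot 10^{6}$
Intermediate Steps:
$w = 72$
$a = 192$ ($a = \left(-16\right) \left(-2\right) 6 = 32 \cdot 6 = 192$)
$I{\left(d \right)} = d^{\frac{3}{2}}$
$- 38 w I{\left(a \right)} = \left(-38\right) 72 \cdot 192^{\frac{3}{2}} = - 2736 \cdot 1536 \sqrt{3} = - 4202496 \sqrt{3}$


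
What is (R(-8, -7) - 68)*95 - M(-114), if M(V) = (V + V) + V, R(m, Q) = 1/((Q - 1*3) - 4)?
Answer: -85747/14 ≈ -6124.8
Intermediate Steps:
R(m, Q) = 1/(-7 + Q) (R(m, Q) = 1/((Q - 3) - 4) = 1/((-3 + Q) - 4) = 1/(-7 + Q))
M(V) = 3*V (M(V) = 2*V + V = 3*V)
(R(-8, -7) - 68)*95 - M(-114) = (1/(-7 - 7) - 68)*95 - 3*(-114) = (1/(-14) - 68)*95 - 1*(-342) = (-1/14 - 68)*95 + 342 = -953/14*95 + 342 = -90535/14 + 342 = -85747/14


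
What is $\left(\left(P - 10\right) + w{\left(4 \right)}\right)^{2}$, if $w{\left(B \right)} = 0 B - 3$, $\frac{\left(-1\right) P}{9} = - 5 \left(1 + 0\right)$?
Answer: $1024$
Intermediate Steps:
$P = 45$ ($P = - 9 \left(- 5 \left(1 + 0\right)\right) = - 9 \left(\left(-5\right) 1\right) = \left(-9\right) \left(-5\right) = 45$)
$w{\left(B \right)} = -3$ ($w{\left(B \right)} = 0 - 3 = -3$)
$\left(\left(P - 10\right) + w{\left(4 \right)}\right)^{2} = \left(\left(45 - 10\right) - 3\right)^{2} = \left(35 - 3\right)^{2} = 32^{2} = 1024$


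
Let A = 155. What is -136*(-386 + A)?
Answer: 31416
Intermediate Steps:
-136*(-386 + A) = -136*(-386 + 155) = -136*(-231) = 31416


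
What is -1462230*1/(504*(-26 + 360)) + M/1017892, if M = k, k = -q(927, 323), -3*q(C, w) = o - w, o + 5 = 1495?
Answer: -2953029239/339975928 ≈ -8.6860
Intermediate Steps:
o = 1490 (o = -5 + 1495 = 1490)
q(C, w) = -1490/3 + w/3 (q(C, w) = -(1490 - w)/3 = -1490/3 + w/3)
k = 389 (k = -(-1490/3 + (⅓)*323) = -(-1490/3 + 323/3) = -1*(-389) = 389)
M = 389
-1462230*1/(504*(-26 + 360)) + M/1017892 = -1462230*1/(504*(-26 + 360)) + 389/1017892 = -1462230/(504*334) + 389*(1/1017892) = -1462230/168336 + 389/1017892 = -1462230*1/168336 + 389/1017892 = -11605/1336 + 389/1017892 = -2953029239/339975928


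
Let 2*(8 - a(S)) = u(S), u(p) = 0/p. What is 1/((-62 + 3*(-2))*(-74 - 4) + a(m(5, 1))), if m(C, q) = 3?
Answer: 1/5312 ≈ 0.00018825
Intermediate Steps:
u(p) = 0
a(S) = 8 (a(S) = 8 - 1/2*0 = 8 + 0 = 8)
1/((-62 + 3*(-2))*(-74 - 4) + a(m(5, 1))) = 1/((-62 + 3*(-2))*(-74 - 4) + 8) = 1/((-62 - 6)*(-78) + 8) = 1/(-68*(-78) + 8) = 1/(5304 + 8) = 1/5312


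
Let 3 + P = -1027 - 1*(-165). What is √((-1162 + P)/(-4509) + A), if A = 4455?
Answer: √10064900622/1503 ≈ 66.749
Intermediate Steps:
P = -865 (P = -3 + (-1027 - 1*(-165)) = -3 + (-1027 + 165) = -3 - 862 = -865)
√((-1162 + P)/(-4509) + A) = √((-1162 - 865)/(-4509) + 4455) = √(-2027*(-1/4509) + 4455) = √(2027/4509 + 4455) = √(20089622/4509) = √10064900622/1503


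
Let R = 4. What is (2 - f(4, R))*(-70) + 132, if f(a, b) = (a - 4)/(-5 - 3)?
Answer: -8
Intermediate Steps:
f(a, b) = ½ - a/8 (f(a, b) = (-4 + a)/(-8) = (-4 + a)*(-⅛) = ½ - a/8)
(2 - f(4, R))*(-70) + 132 = (2 - (½ - ⅛*4))*(-70) + 132 = (2 - (½ - ½))*(-70) + 132 = (2 - 1*0)*(-70) + 132 = (2 + 0)*(-70) + 132 = 2*(-70) + 132 = -140 + 132 = -8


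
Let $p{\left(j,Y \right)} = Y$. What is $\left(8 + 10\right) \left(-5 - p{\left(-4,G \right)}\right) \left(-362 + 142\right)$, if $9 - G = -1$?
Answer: $59400$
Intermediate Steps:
$G = 10$ ($G = 9 - -1 = 9 + 1 = 10$)
$\left(8 + 10\right) \left(-5 - p{\left(-4,G \right)}\right) \left(-362 + 142\right) = \left(8 + 10\right) \left(-5 - 10\right) \left(-362 + 142\right) = 18 \left(-5 - 10\right) \left(-220\right) = 18 \left(-15\right) \left(-220\right) = \left(-270\right) \left(-220\right) = 59400$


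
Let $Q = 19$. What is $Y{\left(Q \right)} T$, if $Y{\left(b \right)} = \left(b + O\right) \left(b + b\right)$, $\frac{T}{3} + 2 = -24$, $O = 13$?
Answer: $-94848$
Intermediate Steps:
$T = -78$ ($T = -6 + 3 \left(-24\right) = -6 - 72 = -78$)
$Y{\left(b \right)} = 2 b \left(13 + b\right)$ ($Y{\left(b \right)} = \left(b + 13\right) \left(b + b\right) = \left(13 + b\right) 2 b = 2 b \left(13 + b\right)$)
$Y{\left(Q \right)} T = 2 \cdot 19 \left(13 + 19\right) \left(-78\right) = 2 \cdot 19 \cdot 32 \left(-78\right) = 1216 \left(-78\right) = -94848$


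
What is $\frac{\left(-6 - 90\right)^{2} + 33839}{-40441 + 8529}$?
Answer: $- \frac{43055}{31912} \approx -1.3492$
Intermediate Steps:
$\frac{\left(-6 - 90\right)^{2} + 33839}{-40441 + 8529} = \frac{\left(-96\right)^{2} + 33839}{-31912} = \left(9216 + 33839\right) \left(- \frac{1}{31912}\right) = 43055 \left(- \frac{1}{31912}\right) = - \frac{43055}{31912}$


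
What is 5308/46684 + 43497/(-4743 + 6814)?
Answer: 510401704/24170641 ≈ 21.117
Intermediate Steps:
5308/46684 + 43497/(-4743 + 6814) = 5308*(1/46684) + 43497/2071 = 1327/11671 + 43497*(1/2071) = 1327/11671 + 43497/2071 = 510401704/24170641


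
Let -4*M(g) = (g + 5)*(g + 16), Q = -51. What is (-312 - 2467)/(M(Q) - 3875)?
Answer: 5558/8555 ≈ 0.64968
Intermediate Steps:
M(g) = -(5 + g)*(16 + g)/4 (M(g) = -(g + 5)*(g + 16)/4 = -(5 + g)*(16 + g)/4)
(-312 - 2467)/(M(Q) - 3875) = (-312 - 2467)/((-20 - 21/4*(-51) - 1/4*(-51)**2) - 3875) = -2779/((-20 + 1071/4 - 1/4*2601) - 3875) = -2779/((-20 + 1071/4 - 2601/4) - 3875) = -2779/(-805/2 - 3875) = -2779/(-8555/2) = -2779*(-2/8555) = 5558/8555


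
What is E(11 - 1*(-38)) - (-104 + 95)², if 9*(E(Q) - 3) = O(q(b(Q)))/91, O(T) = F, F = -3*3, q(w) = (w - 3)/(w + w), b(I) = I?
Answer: -7099/91 ≈ -78.011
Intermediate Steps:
q(w) = (-3 + w)/(2*w) (q(w) = (-3 + w)/((2*w)) = (-3 + w)*(1/(2*w)) = (-3 + w)/(2*w))
F = -9
O(T) = -9
E(Q) = 272/91 (E(Q) = 3 + (-9/91)/9 = 3 + (-9*1/91)/9 = 3 + (⅑)*(-9/91) = 3 - 1/91 = 272/91)
E(11 - 1*(-38)) - (-104 + 95)² = 272/91 - (-104 + 95)² = 272/91 - 1*(-9)² = 272/91 - 1*81 = 272/91 - 81 = -7099/91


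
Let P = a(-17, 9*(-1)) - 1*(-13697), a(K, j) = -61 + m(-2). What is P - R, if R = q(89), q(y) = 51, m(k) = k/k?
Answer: 13586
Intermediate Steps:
m(k) = 1
a(K, j) = -60 (a(K, j) = -61 + 1 = -60)
R = 51
P = 13637 (P = -60 - 1*(-13697) = -60 + 13697 = 13637)
P - R = 13637 - 1*51 = 13637 - 51 = 13586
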